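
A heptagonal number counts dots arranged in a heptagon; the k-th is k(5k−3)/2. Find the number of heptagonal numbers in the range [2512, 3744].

8

The n-th heptagonal number is n(5n−3)/2.
Smallest index with value ≥ 2512: n = 32 (giving 2512).
Largest index with value ≤ 3744: n = 39 (giving 3744).
Indices 32 through 39: 8 terms.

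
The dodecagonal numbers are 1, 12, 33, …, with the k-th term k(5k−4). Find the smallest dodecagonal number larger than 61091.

61161

Solve n(5n−4) > 61091 for integer n.
The largest n with value ≤ 61091 is 110 (since 60060 ≤ 61091 < 61161), so the first above is n = 111, value 61161.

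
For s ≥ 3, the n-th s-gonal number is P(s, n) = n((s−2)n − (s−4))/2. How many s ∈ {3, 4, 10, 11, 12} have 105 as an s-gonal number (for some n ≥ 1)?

2

s = 3: P(3, 14) = 105. ✓
s = 4: P(4, 10) = 100 and P(4, 11) = 121; 105 is not s-gonal.
s = 10: P(10, 5) = 85 and P(10, 6) = 126; 105 is not s-gonal.
s = 11: P(11, 5) = 95 and P(11, 6) = 141; 105 is not s-gonal.
s = 12: P(12, 5) = 105. ✓
Hits: s ∈ {3, 12} → 2.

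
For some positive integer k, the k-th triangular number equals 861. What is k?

41

Set n(n+1)/2 = 861, giving n² + n − 1722 = 0.
The discriminant is 1 + 8·861 = 6889, and √6889 = 83.
So n = (-1 + 83) / 2 = 82/2 = 41.
Check: 41·42/2 = 861. ✓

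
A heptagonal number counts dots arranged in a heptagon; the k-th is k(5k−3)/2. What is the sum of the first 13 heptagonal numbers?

1911

Σ i(5i−3)/2 = (5Σi² − 3Σi) / 2 over i = 1..13.
Σi = 91 and Σi² = 819.
(5·819 − 3·91) / 2 = 3822/2 = 1911.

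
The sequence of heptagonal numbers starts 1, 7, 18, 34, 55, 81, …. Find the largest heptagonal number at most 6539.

6426

Solve n(5n−3)/2 ≤ 6539 for integer n.
n = 51 gives 6426 ≤ 6539, while n = 52 gives 6682 > 6539; so the answer is 6426.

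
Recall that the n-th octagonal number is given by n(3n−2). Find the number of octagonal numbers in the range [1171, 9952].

37

The n-th octagonal number is n(3n−2).
Smallest index with value ≥ 1171: n = 21 (giving 1281).
Largest index with value ≤ 9952: n = 57 (giving 9633).
Indices 21 through 57: 37 terms.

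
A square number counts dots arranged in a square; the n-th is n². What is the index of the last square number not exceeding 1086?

Solve n² ≤ 1086 for integer n.
n = 32 gives 1024 ≤ 1086, while n = 33 gives 1089 > 1086; so the answer is index 32.

32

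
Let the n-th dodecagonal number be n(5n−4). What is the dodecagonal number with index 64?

20224

The 64th dodecagonal number is n(5n−4) with n = 64.
64·(5·64 − 4) = 64·316 = 20224.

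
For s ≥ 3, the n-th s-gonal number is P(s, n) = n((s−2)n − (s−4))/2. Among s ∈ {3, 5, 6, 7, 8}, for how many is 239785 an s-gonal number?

s = 3: P(3, 692) = 239778 and P(3, 693) = 240471; 239785 is not s-gonal.
s = 5: P(5, 399) = 238602 and P(5, 400) = 239800; 239785 is not s-gonal.
s = 6: P(6, 346) = 239086 and P(6, 347) = 240471; 239785 is not s-gonal.
s = 7: P(7, 310) = 239785. ✓
s = 8: P(8, 283) = 239701 and P(8, 284) = 241400; 239785 is not s-gonal.
Hits: s ∈ {7} → 1.

1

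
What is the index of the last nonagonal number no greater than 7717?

Solve n(7n−5)/2 ≤ 7717 for integer n.
n = 47 gives 7614 ≤ 7717, while n = 48 gives 7944 > 7717; so the answer is index 47.

47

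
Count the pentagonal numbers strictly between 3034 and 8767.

31

The n-th pentagonal number is n(3n−1)/2.
Smallest index with value > 3034: n = 46 (giving 3151).
Largest index with value < 8767: n = 76 (giving 8626).
Indices 46 through 76: 31 terms.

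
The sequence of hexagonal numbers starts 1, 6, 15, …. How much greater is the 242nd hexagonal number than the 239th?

2883

242·(2·242 − 1) = 116886 and 239·(2·239 − 1) = 114003.
Difference: 116886 − 114003 = 2883.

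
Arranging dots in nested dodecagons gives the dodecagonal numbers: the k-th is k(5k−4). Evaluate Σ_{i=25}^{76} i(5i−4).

Σ i(5i−4) = 5Σi² − 4Σi over i = 25..76.
Σi = 2926 − 300 = 2626 and Σi² = 149226 − 4900 = 144326.
5·144326 − 4·2626 = 711126.

711126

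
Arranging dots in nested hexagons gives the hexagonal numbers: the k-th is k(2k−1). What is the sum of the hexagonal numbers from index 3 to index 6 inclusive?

Σ i(2i−1) = 2Σi² − Σi over i = 3..6.
Σi = 21 − 3 = 18 and Σi² = 91 − 5 = 86.
2·86 − 1·18 = 154.

154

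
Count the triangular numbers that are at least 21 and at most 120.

10

The n-th triangular number is n(n+1)/2.
Smallest index with value ≥ 21: n = 6 (giving 21).
Largest index with value ≤ 120: n = 15 (giving 120).
Indices 6 through 15: 10 terms.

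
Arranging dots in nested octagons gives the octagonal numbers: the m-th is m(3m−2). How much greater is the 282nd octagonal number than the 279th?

5043

282·(3·282 − 2) = 238008 and 279·(3·279 − 2) = 232965.
Difference: 238008 − 232965 = 5043.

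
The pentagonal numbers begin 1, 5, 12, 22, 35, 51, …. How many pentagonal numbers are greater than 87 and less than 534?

The n-th pentagonal number is n(3n−1)/2.
Smallest index with value > 87: n = 8 (giving 92).
Largest index with value < 534: n = 19 (giving 532).
Indices 8 through 19: 12 terms.

12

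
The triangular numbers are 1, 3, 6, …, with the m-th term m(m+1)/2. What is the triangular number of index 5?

The 5th triangular number is n(n+1)/2 with n = 5.
5·6/2 = 30/2 = 15.

15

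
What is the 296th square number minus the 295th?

591

n² − (n−1)² = 2n − 1, so 296² − 295² = 2·296 − 1 = 591.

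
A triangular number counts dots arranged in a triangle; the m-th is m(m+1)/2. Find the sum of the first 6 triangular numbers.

Σ i(i+1)/2 = (Σi² + Σi) / 2 over i = 1..6.
Σi = 21 and Σi² = 91.
(1·91 + 1·21) / 2 = 112/2 = 56.

56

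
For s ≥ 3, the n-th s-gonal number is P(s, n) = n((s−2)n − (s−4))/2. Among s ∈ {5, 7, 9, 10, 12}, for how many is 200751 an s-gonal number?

1

s = 5: P(5, 366) = 200751. ✓
s = 7: P(7, 283) = 199798 and P(7, 284) = 201214; 200751 is not s-gonal.
s = 9: P(9, 239) = 199326 and P(9, 240) = 201000; 200751 is not s-gonal.
s = 10: P(10, 224) = 200032 and P(10, 225) = 201825; 200751 is not s-gonal.
s = 12: P(12, 200) = 199200 and P(12, 201) = 201201; 200751 is not s-gonal.
Hits: s ∈ {5} → 1.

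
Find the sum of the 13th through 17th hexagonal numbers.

Σ i(2i−1) = 2Σi² − Σi over i = 13..17.
Σi = 153 − 78 = 75 and Σi² = 1785 − 650 = 1135.
2·1135 − 1·75 = 2195.

2195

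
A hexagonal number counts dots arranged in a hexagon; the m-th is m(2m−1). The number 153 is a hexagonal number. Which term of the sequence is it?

9

Set n(2n−1) = 153, giving 2n² − n − 153 = 0.
The discriminant is 1 + 8·153 = 1225, and √1225 = 35.
So n = (1 + 35) / 4 = 36/4 = 9.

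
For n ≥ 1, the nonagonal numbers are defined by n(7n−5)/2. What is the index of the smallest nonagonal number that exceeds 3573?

33

Solve n(7n−5)/2 > 3573 for integer n.
The largest n with value ≤ 3573 is 32 (since 3504 ≤ 3573 < 3729), so the first above is n = 33, value 3729.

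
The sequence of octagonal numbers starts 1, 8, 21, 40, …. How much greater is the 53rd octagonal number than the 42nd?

3113

53·(3·53 − 2) = 8321 and 42·(3·42 − 2) = 5208.
Difference: 8321 − 5208 = 3113.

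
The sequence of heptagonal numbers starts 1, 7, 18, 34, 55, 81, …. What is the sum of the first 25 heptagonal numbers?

13325

Σ i(5i−3)/2 = (5Σi² − 3Σi) / 2 over i = 1..25.
Σi = 325 and Σi² = 5525.
(5·5525 − 3·325) / 2 = 26650/2 = 13325.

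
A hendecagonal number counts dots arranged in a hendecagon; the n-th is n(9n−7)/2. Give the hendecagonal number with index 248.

275900

248·(9·248 − 7)/2 = 248·2225/2 = 275900.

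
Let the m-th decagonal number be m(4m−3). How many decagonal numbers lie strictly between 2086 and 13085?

34

The n-th decagonal number is n(4n−3).
Smallest index with value > 2086: n = 24 (giving 2232).
Largest index with value < 13085: n = 57 (giving 12825).
Indices 24 through 57: 34 terms.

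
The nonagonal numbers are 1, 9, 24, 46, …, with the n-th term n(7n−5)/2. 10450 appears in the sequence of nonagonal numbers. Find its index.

Set n(7n−5)/2 = 10450, giving 7n² − 5n − 20900 = 0.
The discriminant is 25 + 56·10450 = 585225, and √585225 = 765.
So n = (5 + 765) / 14 = 770/14 = 55.

55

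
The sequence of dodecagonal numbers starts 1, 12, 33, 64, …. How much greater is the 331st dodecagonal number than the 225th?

294256

331·(5·331 − 4) = 546481 and 225·(5·225 − 4) = 252225.
Difference: 546481 − 252225 = 294256.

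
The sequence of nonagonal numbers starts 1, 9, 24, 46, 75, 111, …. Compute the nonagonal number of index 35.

The 35th nonagonal number is n(7n−5)/2 with n = 35.
35·(7·35 − 5)/2 = 35·240/2 = 35·120 = 4200.

4200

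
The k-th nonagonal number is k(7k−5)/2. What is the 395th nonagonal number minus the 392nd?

395·(7·395 − 5)/2 = 545100 and 392·(7·392 − 5)/2 = 536844.
Difference: 545100 − 536844 = 8256.

8256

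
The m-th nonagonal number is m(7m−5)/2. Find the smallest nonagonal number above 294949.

295656

Solve n(7n−5)/2 > 294949 for integer n.
The largest n with value ≤ 294949 is 290 (since 293625 ≤ 294949 < 295656), so the first above is n = 291, value 295656.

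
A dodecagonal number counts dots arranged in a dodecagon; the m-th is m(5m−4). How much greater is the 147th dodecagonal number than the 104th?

147·(5·147 − 4) = 107457 and 104·(5·104 − 4) = 53664.
Difference: 107457 − 53664 = 53793.

53793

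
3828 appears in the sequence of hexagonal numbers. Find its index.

Set n(2n−1) = 3828, giving 2n² − n − 3828 = 0.
So n = (1 + 175) / 4 = 176/4 = 44.

44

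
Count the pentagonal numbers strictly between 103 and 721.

The n-th pentagonal number is n(3n−1)/2.
Smallest index with value > 103: n = 9 (giving 117).
Largest index with value < 721: n = 22 (giving 715).
Indices 9 through 22: 14 terms.

14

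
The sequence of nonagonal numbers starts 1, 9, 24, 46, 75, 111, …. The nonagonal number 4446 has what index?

Set n(7n−5)/2 = 4446, giving 7n² − 5n − 8892 = 0.
So n = (5 + 499) / 14 = 504/14 = 36.

36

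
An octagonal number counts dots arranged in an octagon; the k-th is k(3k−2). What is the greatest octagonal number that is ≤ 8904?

8640

Solve n(3n−2) ≤ 8904 for integer n.
n = 54 gives 8640 ≤ 8904, while n = 55 gives 8965 > 8904; so the answer is 8640.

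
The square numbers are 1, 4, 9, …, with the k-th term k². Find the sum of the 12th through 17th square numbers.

Σ_{i=12}^{17} i² = 1785 − 506 = 1279.

1279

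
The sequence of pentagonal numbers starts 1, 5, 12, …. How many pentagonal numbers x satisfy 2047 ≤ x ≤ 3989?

The n-th pentagonal number is n(3n−1)/2.
Smallest index with value ≥ 2047: n = 38 (giving 2147).
Largest index with value ≤ 3989: n = 51 (giving 3876).
Indices 38 through 51: 14 terms.

14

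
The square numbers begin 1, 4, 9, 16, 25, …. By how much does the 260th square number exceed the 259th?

519

n² − (n−1)² = 2n − 1, so 260² − 259² = 2·260 − 1 = 519.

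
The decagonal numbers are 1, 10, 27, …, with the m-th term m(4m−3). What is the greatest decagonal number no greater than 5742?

5662

Solve n(4n−3) ≤ 5742 for integer n.
n = 38 gives 5662 ≤ 5742, while n = 39 gives 5967 > 5742; so the answer is 5662.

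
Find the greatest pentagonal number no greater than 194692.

194220

Solve n(3n−1)/2 ≤ 194692 for integer n.
n = 360 gives 194220 ≤ 194692, while n = 361 gives 195301 > 194692; so the answer is 194220.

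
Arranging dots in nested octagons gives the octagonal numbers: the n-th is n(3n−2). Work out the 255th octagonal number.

194565

The 255th octagonal number is n(3n−2) with n = 255.
255·(3·255 − 2) = 255·763 = 194565.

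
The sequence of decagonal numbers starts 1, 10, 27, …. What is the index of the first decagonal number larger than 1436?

Solve n(4n−3) > 1436 for integer n.
The largest n with value ≤ 1436 is 19 (since 1387 ≤ 1436 < 1540), so the first above is n = 20, value 1540.

20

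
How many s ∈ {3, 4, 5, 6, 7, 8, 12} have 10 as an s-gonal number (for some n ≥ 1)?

s = 3: P(3, 4) = 10. ✓
s = 4: P(4, 3) = 9 and P(4, 4) = 16; 10 is not s-gonal.
s = 5: P(5, 2) = 5 and P(5, 3) = 12; 10 is not s-gonal.
s = 6: P(6, 2) = 6 and P(6, 3) = 15; 10 is not s-gonal.
s = 7: P(7, 2) = 7 and P(7, 3) = 18; 10 is not s-gonal.
s = 8: P(8, 2) = 8 and P(8, 3) = 21; 10 is not s-gonal.
s = 12: P(12, 1) = 1 and P(12, 2) = 12; 10 is not s-gonal.
Hits: s ∈ {3} → 1.

1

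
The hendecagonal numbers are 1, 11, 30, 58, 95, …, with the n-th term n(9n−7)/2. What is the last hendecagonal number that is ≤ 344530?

344311

Solve n(9n−7)/2 ≤ 344530 for integer n.
n = 277 gives 344311 ≤ 344530, while n = 278 gives 346805 > 344530; so the answer is 344311.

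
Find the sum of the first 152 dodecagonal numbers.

Σ i(5i−4) = 5Σi² − 4Σi over i = 1..152.
Σi = 11628 and Σi² = 1182180.
5·1182180 − 4·11628 = 5864388.

5864388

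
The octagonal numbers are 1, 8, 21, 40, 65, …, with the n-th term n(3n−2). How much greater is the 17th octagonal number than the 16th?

97

Consecutive octagonal numbers differ by 6n − 5: here 6·17 − 5 = 97.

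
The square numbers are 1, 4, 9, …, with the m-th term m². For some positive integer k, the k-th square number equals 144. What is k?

We need n² = 144, so n = √144 = 12.

12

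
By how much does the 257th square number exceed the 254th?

257² = 66049 and 254² = 64516.
Difference: 66049 − 64516 = 1533.

1533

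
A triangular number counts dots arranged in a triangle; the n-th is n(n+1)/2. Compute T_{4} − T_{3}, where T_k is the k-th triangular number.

Consecutive triangular numbers differ by n: T_{4} − T_{3} = 4.

4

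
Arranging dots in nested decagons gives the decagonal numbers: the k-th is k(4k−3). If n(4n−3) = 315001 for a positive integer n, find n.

Set n(4n−3) = 315001, giving 4n² − 3n − 315001 = 0.
The discriminant is 9 + 16·315001 = 5040025, and √5040025 = 2245.
So n = (3 + 2245) / 8 = 2248/8 = 281.
Check: 281·(4·281 − 3) = 315001. ✓

281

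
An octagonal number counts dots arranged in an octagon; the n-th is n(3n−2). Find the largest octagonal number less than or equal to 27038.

26885

Solve n(3n−2) ≤ 27038 for integer n.
n = 95 gives 26885 ≤ 27038, while n = 96 gives 27456 > 27038; so the answer is 26885.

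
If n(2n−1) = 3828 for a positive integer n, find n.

44

Set n(2n−1) = 3828, giving 2n² − n − 3828 = 0.
The discriminant is 1 + 8·3828 = 30625, and √30625 = 175.
So n = (1 + 175) / 4 = 176/4 = 44.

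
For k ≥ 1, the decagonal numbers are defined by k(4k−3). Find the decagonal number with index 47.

8695

The 47th decagonal number is n(4n−3) with n = 47.
47·(4·47 − 3) = 47·185 = 8695.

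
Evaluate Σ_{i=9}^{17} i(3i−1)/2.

2313

Σ i(3i−1)/2 = (3Σi² − Σi) / 2 over i = 9..17.
Σi = 153 − 36 = 117 and Σi² = 1785 − 204 = 1581.
(3·1581 − 1·117) / 2 = 4626/2 = 2313.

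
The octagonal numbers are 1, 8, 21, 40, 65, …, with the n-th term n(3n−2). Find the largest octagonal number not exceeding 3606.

Solve n(3n−2) ≤ 3606 for integer n.
n = 35 gives 3605 ≤ 3606, while n = 36 gives 3816 > 3606; so the answer is 3605.

3605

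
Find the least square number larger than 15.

Solve n² > 15 for integer n.
The largest n with value ≤ 15 is 3 (since 9 ≤ 15 < 16), so the first above is n = 4, value 16.

16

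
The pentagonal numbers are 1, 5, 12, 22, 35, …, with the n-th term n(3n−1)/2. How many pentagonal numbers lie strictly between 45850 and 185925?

177

The n-th pentagonal number is n(3n−1)/2.
Smallest index with value > 45850: n = 176 (giving 46376).
Largest index with value < 185925: n = 352 (giving 185680).
Indices 176 through 352: 177 terms.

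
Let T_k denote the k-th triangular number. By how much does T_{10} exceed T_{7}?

10·11/2 = 55 and 7·8/2 = 28.
Difference: 55 − 28 = 27.

27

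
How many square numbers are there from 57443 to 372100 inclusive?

The n-th square number is n².
Smallest index with value ≥ 57443: n = 240 (giving 57600).
Largest index with value ≤ 372100: n = 610 (giving 372100).
Indices 240 through 610: 371 terms.

371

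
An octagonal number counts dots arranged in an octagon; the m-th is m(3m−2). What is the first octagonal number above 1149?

1160

Solve n(3n−2) > 1149 for integer n.
The largest n with value ≤ 1149 is 19 (since 1045 ≤ 1149 < 1160), so the first above is n = 20, value 1160.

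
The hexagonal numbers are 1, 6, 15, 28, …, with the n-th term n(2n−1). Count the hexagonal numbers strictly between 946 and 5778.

The n-th hexagonal number is n(2n−1).
Smallest index with value > 946: n = 23 (giving 1035).
Largest index with value < 5778: n = 53 (giving 5565).
Indices 23 through 53: 31 terms.

31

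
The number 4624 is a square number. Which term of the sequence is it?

68

We need n² = 4624, so n = √4624 = 68.
Check: 68² = 4624. ✓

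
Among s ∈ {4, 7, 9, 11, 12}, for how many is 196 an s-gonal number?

2

s = 4: P(4, 14) = 196. ✓
s = 7: P(7, 9) = 189 and P(7, 10) = 235; 196 is not s-gonal.
s = 9: P(9, 7) = 154 and P(9, 8) = 204; 196 is not s-gonal.
s = 11: P(11, 7) = 196. ✓
s = 12: P(12, 6) = 156 and P(12, 7) = 217; 196 is not s-gonal.
Hits: s ∈ {4, 11} → 2.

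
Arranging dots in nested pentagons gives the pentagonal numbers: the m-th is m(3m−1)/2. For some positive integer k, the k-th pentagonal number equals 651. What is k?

21

Set n(3n−1)/2 = 651, giving 3n² − n − 1302 = 0.
The discriminant is 1 + 24·651 = 15625, and √15625 = 125.
So n = (1 + 125) / 6 = 126/6 = 21.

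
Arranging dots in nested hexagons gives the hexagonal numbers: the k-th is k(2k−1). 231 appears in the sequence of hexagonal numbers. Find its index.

11

Set n(2n−1) = 231, giving 2n² − n − 231 = 0.
The discriminant is 1 + 8·231 = 1849, and √1849 = 43.
So n = (1 + 43) / 4 = 44/4 = 11.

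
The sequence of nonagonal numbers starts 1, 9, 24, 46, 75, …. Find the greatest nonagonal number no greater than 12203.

12036

Solve n(7n−5)/2 ≤ 12203 for integer n.
n = 59 gives 12036 ≤ 12203, while n = 60 gives 12450 > 12203; so the answer is 12036.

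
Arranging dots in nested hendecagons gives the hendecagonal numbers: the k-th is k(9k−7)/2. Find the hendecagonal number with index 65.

18785

The 65th hendecagonal number is n(9n−7)/2 with n = 65.
65·(9·65 − 7)/2 = 65·578/2 = 65·289 = 18785.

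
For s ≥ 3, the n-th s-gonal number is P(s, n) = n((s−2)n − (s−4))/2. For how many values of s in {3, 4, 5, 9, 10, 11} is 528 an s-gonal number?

1

s = 3: P(3, 32) = 528. ✓
s = 4: P(4, 22) = 484 and P(4, 23) = 529; 528 is not s-gonal.
s = 5: P(5, 18) = 477 and P(5, 19) = 532; 528 is not s-gonal.
s = 9: P(9, 12) = 474 and P(9, 13) = 559; 528 is not s-gonal.
s = 10: P(10, 11) = 451 and P(10, 12) = 540; 528 is not s-gonal.
s = 11: P(11, 11) = 506 and P(11, 12) = 606; 528 is not s-gonal.
Hits: s ∈ {3} → 1.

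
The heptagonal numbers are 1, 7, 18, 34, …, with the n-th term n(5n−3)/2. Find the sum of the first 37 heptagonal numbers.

42883

Σ i(5i−3)/2 = (5Σi² − 3Σi) / 2 over i = 1..37.
Σi = 703 and Σi² = 17575.
(5·17575 − 3·703) / 2 = 85766/2 = 42883.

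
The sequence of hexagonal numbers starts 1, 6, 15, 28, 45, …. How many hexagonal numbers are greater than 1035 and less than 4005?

21

The n-th hexagonal number is n(2n−1).
Smallest index with value > 1035: n = 24 (giving 1128).
Largest index with value < 4005: n = 44 (giving 3828).
Indices 24 through 44: 21 terms.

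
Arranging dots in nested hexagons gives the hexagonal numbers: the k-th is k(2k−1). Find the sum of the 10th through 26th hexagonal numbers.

Σ i(2i−1) = 2Σi² − Σi over i = 10..26.
Σi = 351 − 45 = 306 and Σi² = 6201 − 285 = 5916.
2·5916 − 1·306 = 11526.

11526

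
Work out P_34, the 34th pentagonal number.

The 34th pentagonal number is n(3n−1)/2 with n = 34.
34·(3·34 − 1)/2 = 34·101/2 = 1717.

1717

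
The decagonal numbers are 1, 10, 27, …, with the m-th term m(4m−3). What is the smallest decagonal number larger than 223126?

223965

Solve n(4n−3) > 223126 for integer n.
The largest n with value ≤ 223126 is 236 (since 222076 ≤ 223126 < 223965), so the first above is n = 237, value 223965.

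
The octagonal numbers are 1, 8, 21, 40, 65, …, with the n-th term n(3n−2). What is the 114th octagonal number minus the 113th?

Consecutive octagonal numbers differ by 6n − 5: here 6·114 − 5 = 679.

679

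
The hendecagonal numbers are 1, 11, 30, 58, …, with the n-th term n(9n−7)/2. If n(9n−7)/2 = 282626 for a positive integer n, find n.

Set n(9n−7)/2 = 282626, giving 9n² − 7n − 565252 = 0.
So n = (7 + 4511) / 18 = 4518/18 = 251.
Check: 251·(9·251 − 7)/2 = 282626. ✓

251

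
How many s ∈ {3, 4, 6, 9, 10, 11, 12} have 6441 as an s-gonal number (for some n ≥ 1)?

2

s = 3: P(3, 113) = 6441. ✓
s = 4: P(4, 80) = 6400 and P(4, 81) = 6561; 6441 is not s-gonal.
s = 6: P(6, 57) = 6441. ✓
s = 9: P(9, 43) = 6364 and P(9, 44) = 6666; 6441 is not s-gonal.
s = 10: P(10, 40) = 6280 and P(10, 41) = 6601; 6441 is not s-gonal.
s = 11: P(11, 38) = 6365 and P(11, 39) = 6708; 6441 is not s-gonal.
s = 12: P(12, 36) = 6336 and P(12, 37) = 6697; 6441 is not s-gonal.
Hits: s ∈ {3, 6} → 2.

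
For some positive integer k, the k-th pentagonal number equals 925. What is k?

Set n(3n−1)/2 = 925, giving 3n² − n − 1850 = 0.
The discriminant is 1 + 24·925 = 22201, and √22201 = 149.
So n = (1 + 149) / 6 = 150/6 = 25.

25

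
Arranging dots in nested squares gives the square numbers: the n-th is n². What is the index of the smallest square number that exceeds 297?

Solve n² > 297 for integer n.
The largest n with value ≤ 297 is 17 (since 289 ≤ 297 < 324), so the first above is n = 18, value 324.

18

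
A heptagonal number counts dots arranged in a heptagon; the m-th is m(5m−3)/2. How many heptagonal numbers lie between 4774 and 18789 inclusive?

The n-th heptagonal number is n(5n−3)/2.
Smallest index with value ≥ 4774: n = 44 (giving 4774).
Largest index with value ≤ 18789: n = 86 (giving 18361).
Indices 44 through 86: 43 terms.

43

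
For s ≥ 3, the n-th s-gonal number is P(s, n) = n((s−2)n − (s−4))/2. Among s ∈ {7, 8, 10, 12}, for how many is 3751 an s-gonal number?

s = 7: P(7, 39) = 3744 and P(7, 40) = 3940; 3751 is not s-gonal.
s = 8: P(8, 35) = 3605 and P(8, 36) = 3816; 3751 is not s-gonal.
s = 10: P(10, 31) = 3751. ✓
s = 12: P(12, 27) = 3537 and P(12, 28) = 3808; 3751 is not s-gonal.
Hits: s ∈ {10} → 1.

1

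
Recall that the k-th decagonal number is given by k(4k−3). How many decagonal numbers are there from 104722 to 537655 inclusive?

205

The n-th decagonal number is n(4n−3).
Smallest index with value ≥ 104722: n = 163 (giving 105787).
Largest index with value ≤ 537655: n = 367 (giving 537655).
Indices 163 through 367: 205 terms.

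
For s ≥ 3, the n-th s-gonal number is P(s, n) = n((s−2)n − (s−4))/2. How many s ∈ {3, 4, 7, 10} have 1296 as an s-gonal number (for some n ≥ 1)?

s = 3: P(3, 50) = 1275 and P(3, 51) = 1326; 1296 is not s-gonal.
s = 4: P(4, 36) = 1296. ✓
s = 7: P(7, 23) = 1288 and P(7, 24) = 1404; 1296 is not s-gonal.
s = 10: P(10, 18) = 1242 and P(10, 19) = 1387; 1296 is not s-gonal.
Hits: s ∈ {4} → 1.

1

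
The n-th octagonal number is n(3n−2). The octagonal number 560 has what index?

14

Set n(3n−2) = 560, giving 3n² − 2n − 560 = 0.
The discriminant is 4 + 12·560 = 6724, and √6724 = 82.
So n = (2 + 82) / 6 = 84/6 = 14.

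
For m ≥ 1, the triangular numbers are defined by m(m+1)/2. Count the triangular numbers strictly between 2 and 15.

3

The n-th triangular number is n(n+1)/2.
Smallest index with value > 2: n = 2 (giving 3).
Largest index with value < 15: n = 4 (giving 10).
Indices 2 through 4: 3 terms.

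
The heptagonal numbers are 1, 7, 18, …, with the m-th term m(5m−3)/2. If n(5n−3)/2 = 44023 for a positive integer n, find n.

Set n(5n−3)/2 = 44023, giving 5n² − 3n − 88046 = 0.
So n = (3 + 1327) / 10 = 1330/10 = 133.

133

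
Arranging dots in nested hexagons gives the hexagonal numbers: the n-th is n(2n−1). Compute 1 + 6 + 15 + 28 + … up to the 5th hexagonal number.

Σ i(2i−1) = 2Σi² − Σi over i = 1..5.
Σi = 15 and Σi² = 55.
2·55 − 1·15 = 95.

95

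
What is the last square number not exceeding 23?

Solve n² ≤ 23 for integer n.
n = 4 gives 16 ≤ 23, while n = 5 gives 25 > 23; so the answer is 16.

16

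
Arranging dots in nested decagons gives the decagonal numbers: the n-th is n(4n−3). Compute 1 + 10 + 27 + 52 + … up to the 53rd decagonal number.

Σ i(4i−3) = 4Σi² − 3Σi over i = 1..53.
Σi = 1431 and Σi² = 51039.
4·51039 − 3·1431 = 199863.

199863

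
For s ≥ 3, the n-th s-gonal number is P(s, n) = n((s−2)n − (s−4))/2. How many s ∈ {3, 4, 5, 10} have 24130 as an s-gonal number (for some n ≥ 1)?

1

s = 3: P(3, 219) = 24090 and P(3, 220) = 24310; 24130 is not s-gonal.
s = 4: P(4, 155) = 24025 and P(4, 156) = 24336; 24130 is not s-gonal.
s = 5: P(5, 127) = 24130. ✓
s = 10: P(10, 78) = 24102 and P(10, 79) = 24727; 24130 is not s-gonal.
Hits: s ∈ {5} → 1.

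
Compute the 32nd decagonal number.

4000

The 32nd decagonal number is n(4n−3) with n = 32.
32·(4·32 − 3) = 32·125 = 4000.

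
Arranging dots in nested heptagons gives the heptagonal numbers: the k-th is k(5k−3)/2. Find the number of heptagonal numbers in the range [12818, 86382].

The n-th heptagonal number is n(5n−3)/2.
Smallest index with value ≥ 12818: n = 72 (giving 12852).
Largest index with value ≤ 86382: n = 186 (giving 86211).
Indices 72 through 186: 115 terms.

115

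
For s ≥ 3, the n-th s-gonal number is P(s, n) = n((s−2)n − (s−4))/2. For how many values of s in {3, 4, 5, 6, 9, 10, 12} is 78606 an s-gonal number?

1

s = 3: P(3, 396) = 78606. ✓
s = 4: P(4, 280) = 78400 and P(4, 281) = 78961; 78606 is not s-gonal.
s = 5: P(5, 229) = 78547 and P(5, 230) = 79235; 78606 is not s-gonal.
s = 6: P(6, 198) = 78210 and P(6, 199) = 79003; 78606 is not s-gonal.
s = 9: P(9, 150) = 78375 and P(9, 151) = 79426; 78606 is not s-gonal.
s = 10: P(10, 140) = 77980 and P(10, 141) = 79101; 78606 is not s-gonal.
s = 12: P(12, 125) = 77625 and P(12, 126) = 78876; 78606 is not s-gonal.
Hits: s ∈ {3} → 1.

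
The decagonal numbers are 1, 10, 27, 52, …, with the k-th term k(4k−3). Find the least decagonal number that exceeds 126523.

127627

Solve n(4n−3) > 126523 for integer n.
The largest n with value ≤ 126523 is 178 (since 126202 ≤ 126523 < 127627), so the first above is n = 179, value 127627.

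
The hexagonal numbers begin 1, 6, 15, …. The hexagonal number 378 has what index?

Set n(2n−1) = 378, giving 2n² − n − 378 = 0.
The discriminant is 1 + 8·378 = 3025, and √3025 = 55.
So n = (1 + 55) / 4 = 56/4 = 14.

14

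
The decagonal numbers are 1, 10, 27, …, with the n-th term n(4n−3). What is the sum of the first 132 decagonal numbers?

3075226

Σ i(4i−3) = 4Σi² − 3Σi over i = 1..132.
Σi = 8778 and Σi² = 775390.
4·775390 − 3·8778 = 3075226.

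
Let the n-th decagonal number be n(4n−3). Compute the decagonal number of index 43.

7267

The 43rd decagonal number is n(4n−3) with n = 43.
43·(4·43 − 3) = 43·169 = 7267.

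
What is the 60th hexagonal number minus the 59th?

237

Consecutive hexagonal numbers differ by 4n − 3: here 4·60 − 3 = 237.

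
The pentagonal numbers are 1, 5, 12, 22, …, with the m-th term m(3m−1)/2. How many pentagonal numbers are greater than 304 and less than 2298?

The n-th pentagonal number is n(3n−1)/2.
Smallest index with value > 304: n = 15 (giving 330).
Largest index with value < 2298: n = 39 (giving 2262).
Indices 15 through 39: 25 terms.

25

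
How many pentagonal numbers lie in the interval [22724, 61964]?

The n-th pentagonal number is n(3n−1)/2.
Smallest index with value ≥ 22724: n = 124 (giving 23002).
Largest index with value ≤ 61964: n = 203 (giving 61712).
Indices 124 through 203: 80 terms.

80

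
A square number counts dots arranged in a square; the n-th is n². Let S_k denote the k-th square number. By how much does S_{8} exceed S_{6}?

28

8² = 64 and 6² = 36.
Difference: 64 − 36 = 28.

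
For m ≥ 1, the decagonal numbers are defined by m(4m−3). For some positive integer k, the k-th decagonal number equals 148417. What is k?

193

Set n(4n−3) = 148417, giving 4n² − 3n − 148417 = 0.
The discriminant is 9 + 16·148417 = 2374681, and √2374681 = 1541.
So n = (3 + 1541) / 8 = 1544/8 = 193.
Check: 193·(4·193 − 3) = 148417. ✓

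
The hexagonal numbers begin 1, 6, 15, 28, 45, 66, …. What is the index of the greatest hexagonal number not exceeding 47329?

154

Solve n(2n−1) ≤ 47329 for integer n.
n = 154 gives 47278 ≤ 47329, while n = 155 gives 47895 > 47329; so the answer is index 154.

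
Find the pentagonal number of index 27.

1080

The 27th pentagonal number is n(3n−1)/2 with n = 27.
27·(3·27 − 1)/2 = 27·80/2 = 27·40 = 1080.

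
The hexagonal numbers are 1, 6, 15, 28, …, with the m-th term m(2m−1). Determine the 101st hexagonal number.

20301

The 101st hexagonal number is n(2n−1) with n = 101.
101·(2·101 − 1) = 101·201 = 20301.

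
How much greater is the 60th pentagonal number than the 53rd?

1183

60·(3·60 − 1)/2 = 5370 and 53·(3·53 − 1)/2 = 4187.
Difference: 5370 − 4187 = 1183.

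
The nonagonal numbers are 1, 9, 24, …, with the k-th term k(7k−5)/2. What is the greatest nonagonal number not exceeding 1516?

1491

Solve n(7n−5)/2 ≤ 1516 for integer n.
n = 21 gives 1491 ≤ 1516, while n = 22 gives 1639 > 1516; so the answer is 1491.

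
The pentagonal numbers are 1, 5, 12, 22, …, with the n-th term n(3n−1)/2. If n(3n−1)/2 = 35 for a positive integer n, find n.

Set n(3n−1)/2 = 35, giving 3n² − n − 70 = 0.
The discriminant is 1 + 24·35 = 841, and √841 = 29.
So n = (1 + 29) / 6 = 30/6 = 5.

5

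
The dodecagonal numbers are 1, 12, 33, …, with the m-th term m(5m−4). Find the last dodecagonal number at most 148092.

147232

Solve n(5n−4) ≤ 148092 for integer n.
n = 172 gives 147232 ≤ 148092, while n = 173 gives 148953 > 148092; so the answer is 147232.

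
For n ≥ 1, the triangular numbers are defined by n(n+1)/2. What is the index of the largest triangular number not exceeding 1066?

45

Solve n(n+1)/2 ≤ 1066 for integer n.
n = 45 gives 1035 ≤ 1066, while n = 46 gives 1081 > 1066; so the answer is index 45.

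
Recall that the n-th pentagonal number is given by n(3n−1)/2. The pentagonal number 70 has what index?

7

Set n(3n−1)/2 = 70, giving 3n² − n − 140 = 0.
The discriminant is 1 + 24·70 = 1681, and √1681 = 41.
So n = (1 + 41) / 6 = 42/6 = 7.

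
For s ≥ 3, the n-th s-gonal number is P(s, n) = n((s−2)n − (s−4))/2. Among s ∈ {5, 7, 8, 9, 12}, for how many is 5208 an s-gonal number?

s = 5: P(5, 59) = 5192 and P(5, 60) = 5370; 5208 is not s-gonal.
s = 7: P(7, 45) = 4995 and P(7, 46) = 5221; 5208 is not s-gonal.
s = 8: P(8, 42) = 5208. ✓
s = 9: P(9, 38) = 4959 and P(9, 39) = 5226; 5208 is not s-gonal.
s = 12: P(12, 32) = 4992 and P(12, 33) = 5313; 5208 is not s-gonal.
Hits: s ∈ {8} → 1.

1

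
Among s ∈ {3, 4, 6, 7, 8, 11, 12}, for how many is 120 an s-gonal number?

s = 3: P(3, 15) = 120. ✓
s = 4: P(4, 10) = 100 and P(4, 11) = 121; 120 is not s-gonal.
s = 6: P(6, 8) = 120. ✓
s = 7: P(7, 7) = 112 and P(7, 8) = 148; 120 is not s-gonal.
s = 8: P(8, 6) = 96 and P(8, 7) = 133; 120 is not s-gonal.
s = 11: P(11, 5) = 95 and P(11, 6) = 141; 120 is not s-gonal.
s = 12: P(12, 5) = 105 and P(12, 6) = 156; 120 is not s-gonal.
Hits: s ∈ {3, 6} → 2.

2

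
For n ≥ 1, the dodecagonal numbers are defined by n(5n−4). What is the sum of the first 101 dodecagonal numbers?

Σ i(5i−4) = 5Σi² − 4Σi over i = 1..101.
Σi = 5151 and Σi² = 348551.
5·348551 − 4·5151 = 1722151.

1722151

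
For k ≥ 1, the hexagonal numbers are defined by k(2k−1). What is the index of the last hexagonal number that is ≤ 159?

Solve n(2n−1) ≤ 159 for integer n.
n = 9 gives 153 ≤ 159, while n = 10 gives 190 > 159; so the answer is index 9.

9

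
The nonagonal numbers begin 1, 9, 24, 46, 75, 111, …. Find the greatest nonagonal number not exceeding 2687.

Solve n(7n−5)/2 ≤ 2687 for integer n.
n = 28 gives 2674 ≤ 2687, while n = 29 gives 2871 > 2687; so the answer is 2674.

2674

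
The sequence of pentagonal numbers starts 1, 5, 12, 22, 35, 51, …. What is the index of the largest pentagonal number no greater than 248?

Solve n(3n−1)/2 ≤ 248 for integer n.
n = 13 gives 247 ≤ 248, while n = 14 gives 287 > 248; so the answer is index 13.

13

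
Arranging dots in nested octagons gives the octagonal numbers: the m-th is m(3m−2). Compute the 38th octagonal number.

4256

38·(3·38 − 2) = 38·112 = 4256.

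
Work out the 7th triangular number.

28

The 7th triangular number is n(n+1)/2 with n = 7.
7·8/2 = 56/2 = 28.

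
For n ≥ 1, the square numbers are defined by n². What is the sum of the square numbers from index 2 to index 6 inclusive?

90

Σ_{i=2}^{6} i² = 91 − 1 = 90.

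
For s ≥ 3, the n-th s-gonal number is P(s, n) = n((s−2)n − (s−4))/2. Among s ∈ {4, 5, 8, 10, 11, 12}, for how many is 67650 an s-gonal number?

s = 4: P(4, 260) = 67600 and P(4, 261) = 68121; 67650 is not s-gonal.
s = 5: P(5, 212) = 67310 and P(5, 213) = 67947; 67650 is not s-gonal.
s = 8: P(8, 150) = 67200 and P(8, 151) = 68101; 67650 is not s-gonal.
s = 10: P(10, 130) = 67210 and P(10, 131) = 68251; 67650 is not s-gonal.
s = 11: P(11, 123) = 67650. ✓
s = 12: P(12, 116) = 66816 and P(12, 117) = 67977; 67650 is not s-gonal.
Hits: s ∈ {11} → 1.

1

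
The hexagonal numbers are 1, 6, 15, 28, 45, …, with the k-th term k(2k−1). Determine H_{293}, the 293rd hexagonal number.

171405

293·(2·293 − 1) = 293·585 = 171405.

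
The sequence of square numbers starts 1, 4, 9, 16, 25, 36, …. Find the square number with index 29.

The 29th square number is n² with n = 29.
29² = 841.

841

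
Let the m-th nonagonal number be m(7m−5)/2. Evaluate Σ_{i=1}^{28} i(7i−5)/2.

Σ i(7i−5)/2 = (7Σi² − 5Σi) / 2 over i = 1..28.
Σi = 406 and Σi² = 7714.
(7·7714 − 5·406) / 2 = 51968/2 = 25984.

25984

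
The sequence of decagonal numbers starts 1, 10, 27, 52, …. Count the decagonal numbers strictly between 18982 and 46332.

38

The n-th decagonal number is n(4n−3).
Smallest index with value > 18982: n = 70 (giving 19390).
Largest index with value < 46332: n = 107 (giving 45475).
Indices 70 through 107: 38 terms.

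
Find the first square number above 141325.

141376

Solve n² > 141325 for integer n.
The largest n with value ≤ 141325 is 375 (since 140625 ≤ 141325 < 141376), so the first above is n = 376, value 141376.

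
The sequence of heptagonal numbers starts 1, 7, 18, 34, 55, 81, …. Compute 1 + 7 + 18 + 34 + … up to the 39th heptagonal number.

50180

Σ i(5i−3)/2 = (5Σi² − 3Σi) / 2 over i = 1..39.
Σi = 780 and Σi² = 20540.
(5·20540 − 3·780) / 2 = 100360/2 = 50180.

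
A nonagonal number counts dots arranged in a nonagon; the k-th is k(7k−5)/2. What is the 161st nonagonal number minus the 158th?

161·(7·161 − 5)/2 = 90321 and 158·(7·158 − 5)/2 = 86979.
Difference: 90321 − 86979 = 3342.

3342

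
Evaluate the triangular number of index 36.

666

36·37/2 = 1332/2 = 666.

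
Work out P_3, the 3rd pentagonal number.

The 3rd pentagonal number is n(3n−1)/2 with n = 3.
3·(3·3 − 1)/2 = 3·8/2 = 3·4 = 12.

12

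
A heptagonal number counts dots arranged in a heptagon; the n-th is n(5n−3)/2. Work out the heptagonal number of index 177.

78057

The 177th heptagonal number is n(5n−3)/2 with n = 177.
177·(5·177 − 3)/2 = 177·882/2 = 177·441 = 78057.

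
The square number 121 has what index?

We need n² = 121, so n = √121 = 11.

11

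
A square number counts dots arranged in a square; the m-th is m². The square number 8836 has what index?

We need n² = 8836, so n = √8836 = 94.
Check: 94² = 8836. ✓

94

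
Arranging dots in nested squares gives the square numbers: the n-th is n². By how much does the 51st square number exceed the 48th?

51² = 2601 and 48² = 2304.
Difference: 2601 − 2304 = 297.

297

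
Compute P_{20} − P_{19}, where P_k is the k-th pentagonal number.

58

Consecutive pentagonal numbers differ by 3n − 2: here 3·20 − 2 = 58.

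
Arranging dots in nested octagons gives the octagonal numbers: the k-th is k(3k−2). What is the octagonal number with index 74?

The 74th octagonal number is n(3n−2) with n = 74.
74·(3·74 − 2) = 74·220 = 16280.

16280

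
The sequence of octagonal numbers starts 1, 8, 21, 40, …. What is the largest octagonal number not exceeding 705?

645

Solve n(3n−2) ≤ 705 for integer n.
n = 15 gives 645 ≤ 705, while n = 16 gives 736 > 705; so the answer is 645.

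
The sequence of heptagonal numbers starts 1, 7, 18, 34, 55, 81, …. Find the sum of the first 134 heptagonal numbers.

2014020

Σ i(5i−3)/2 = (5Σi² − 3Σi) / 2 over i = 1..134.
Σi = 9045 and Σi² = 811035.
(5·811035 − 3·9045) / 2 = 4028040/2 = 2014020.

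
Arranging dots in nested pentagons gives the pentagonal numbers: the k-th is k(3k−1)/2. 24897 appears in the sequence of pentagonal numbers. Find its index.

129

Set n(3n−1)/2 = 24897, giving 3n² − n − 49794 = 0.
So n = (1 + 773) / 6 = 774/6 = 129.
Check: 129·(3·129 − 1)/2 = 24897. ✓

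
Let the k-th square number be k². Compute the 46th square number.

The 46th square number is n² with n = 46.
46² = 2116.

2116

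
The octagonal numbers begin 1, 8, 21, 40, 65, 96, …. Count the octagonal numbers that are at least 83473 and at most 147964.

55

The n-th octagonal number is n(3n−2).
Smallest index with value ≥ 83473: n = 168 (giving 84336).
Largest index with value ≤ 147964: n = 222 (giving 147408).
Indices 168 through 222: 55 terms.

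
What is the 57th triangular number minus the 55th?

57·58/2 = 1653 and 55·56/2 = 1540.
Difference: 1653 − 1540 = 113.

113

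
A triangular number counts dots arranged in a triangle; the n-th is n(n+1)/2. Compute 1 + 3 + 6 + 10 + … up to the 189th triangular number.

1143135

Σ i(i+1)/2 = (Σi² + Σi) / 2 over i = 1..189.
Σi = 17955 and Σi² = 2268315.
(1·2268315 + 1·17955) / 2 = 2286270/2 = 1143135.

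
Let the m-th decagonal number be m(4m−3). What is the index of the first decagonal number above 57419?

Solve n(4n−3) > 57419 for integer n.
The largest n with value ≤ 57419 is 120 (since 57240 ≤ 57419 < 58201), so the first above is n = 121, value 58201.

121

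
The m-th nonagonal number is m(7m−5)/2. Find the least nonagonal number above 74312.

75264

Solve n(7n−5)/2 > 74312 for integer n.
The largest n with value ≤ 74312 is 146 (since 74241 ≤ 74312 < 75264), so the first above is n = 147, value 75264.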